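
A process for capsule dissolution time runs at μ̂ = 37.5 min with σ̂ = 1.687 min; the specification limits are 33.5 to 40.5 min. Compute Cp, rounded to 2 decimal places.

Cp = (USL − LSL) / (6σ̂) = (40.5 − 33.5) / (6 × 1.687) = 7.0000 / 10.1220 = 0.6916

0.69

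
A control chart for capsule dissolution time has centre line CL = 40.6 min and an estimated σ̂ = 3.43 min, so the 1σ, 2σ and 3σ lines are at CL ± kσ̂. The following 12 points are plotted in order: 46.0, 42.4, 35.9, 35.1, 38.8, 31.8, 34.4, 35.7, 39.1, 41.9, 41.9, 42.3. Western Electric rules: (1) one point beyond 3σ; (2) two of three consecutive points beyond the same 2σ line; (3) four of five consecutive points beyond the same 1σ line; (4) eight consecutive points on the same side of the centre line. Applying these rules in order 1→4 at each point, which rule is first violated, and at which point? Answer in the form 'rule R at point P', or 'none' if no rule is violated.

rule 3 at point 7

Zone of each point (C = within 1σ̂, B = 1σ̂–2σ̂, A = 2σ̂–3σ̂, * = beyond 3σ̂; sign = side of CL): 1:+B, 2:+C, 3:-B, 4:-B, 5:-C, 6:-A, 7:-B, 8:-B, 9:-C, 10:+C, 11:+C, 12:+C
Rule 3 (four of five consecutive points beyond the same 1σ limit) is satisfied at point 7.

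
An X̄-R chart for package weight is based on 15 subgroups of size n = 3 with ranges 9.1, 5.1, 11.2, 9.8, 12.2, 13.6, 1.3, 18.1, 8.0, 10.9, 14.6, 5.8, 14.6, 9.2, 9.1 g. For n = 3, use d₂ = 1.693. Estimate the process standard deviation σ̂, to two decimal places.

R̄ = (9.1 + 5.1 + 11.2 + 9.8 + 12.2 + 13.6 + 1.3 + 18.1 + 8.0 + 10.9 + 14.6 + 5.8 + 14.6 + 9.2 + 9.1) / 15 = 10.1733
σ̂ = R̄ / d₂ = 10.1733 / 1.693 = 6.0091

6.01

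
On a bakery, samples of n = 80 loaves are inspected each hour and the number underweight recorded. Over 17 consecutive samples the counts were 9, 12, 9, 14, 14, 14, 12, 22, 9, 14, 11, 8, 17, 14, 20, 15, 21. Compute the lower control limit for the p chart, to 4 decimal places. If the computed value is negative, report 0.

0.0460

p̄ = Σdᵢ / (k·n) = 235 / (17 × 80) = 0.17279
LCL = p̄ − 3·√(p̄(1−p̄)/n) = 0.17279 − 3 × 0.04227 = 0.04599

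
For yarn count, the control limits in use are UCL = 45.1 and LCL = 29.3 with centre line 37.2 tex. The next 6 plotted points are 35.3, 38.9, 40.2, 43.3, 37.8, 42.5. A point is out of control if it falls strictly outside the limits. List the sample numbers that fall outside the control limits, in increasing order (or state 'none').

All 6 points lie within [29.3, 45.1].

none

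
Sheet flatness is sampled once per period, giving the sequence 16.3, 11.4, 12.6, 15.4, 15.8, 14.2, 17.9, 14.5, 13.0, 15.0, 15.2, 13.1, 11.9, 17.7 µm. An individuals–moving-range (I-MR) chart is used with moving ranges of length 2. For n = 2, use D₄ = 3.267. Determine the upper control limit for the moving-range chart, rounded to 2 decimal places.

Moving ranges: 4.9, 1.2, 2.8, 0.4, 1.6, 3.7, 3.4, 1.5, 2.0, 0.2, 2.1, 1.2, 5.8; M̄R̄ = 30.8000 / 13 = 2.3692
UCL_MR = D₄·M̄R̄ = 3.267 × 2.3692 = 7.7403

7.74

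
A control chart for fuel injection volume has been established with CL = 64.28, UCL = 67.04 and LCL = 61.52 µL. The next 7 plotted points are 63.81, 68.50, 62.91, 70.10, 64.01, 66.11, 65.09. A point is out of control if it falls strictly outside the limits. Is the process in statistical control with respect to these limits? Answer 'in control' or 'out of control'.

Compare each point to [61.52, 67.04]: sample 2 = 68.50 > UCL; sample 4 = 70.10 > UCL.

out of control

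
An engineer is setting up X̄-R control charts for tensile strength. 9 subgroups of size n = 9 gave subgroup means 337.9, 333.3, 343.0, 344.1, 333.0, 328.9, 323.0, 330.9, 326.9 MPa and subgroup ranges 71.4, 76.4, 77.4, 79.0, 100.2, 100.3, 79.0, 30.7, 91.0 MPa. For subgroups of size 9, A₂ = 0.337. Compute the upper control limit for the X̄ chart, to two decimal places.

359.86

X̄̄ = (337.9 + 333.3 + 343.0 + 344.1 + 333.0 + 328.9 + 323.0 + 330.9 + 326.9) / 9 = 3001.0000 / 9 = 333.4444
R̄ = (71.4 + 76.4 + 77.4 + 79.0 + 100.2 + 100.3 + 79.0 + 30.7 + 91.0) / 9 = 705.4000 / 9 = 78.3778
UCL = X̄̄ + A₂·R̄ = 333.4444 + 0.337 × 78.3778 = 359.8578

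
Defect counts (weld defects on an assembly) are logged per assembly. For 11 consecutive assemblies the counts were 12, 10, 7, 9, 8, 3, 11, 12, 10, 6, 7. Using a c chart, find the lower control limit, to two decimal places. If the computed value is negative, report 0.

0.00

c̄ = (12 + 10 + 7 + 9 + 8 + 3 + 11 + 12 + 10 + 6 + 7) / 11 = 95 / 11 = 8.6364
LCL = c̄ − 3√c̄ = 8.6364 − 3 × 2.9388 = -0.1799 → 0 (cannot be negative)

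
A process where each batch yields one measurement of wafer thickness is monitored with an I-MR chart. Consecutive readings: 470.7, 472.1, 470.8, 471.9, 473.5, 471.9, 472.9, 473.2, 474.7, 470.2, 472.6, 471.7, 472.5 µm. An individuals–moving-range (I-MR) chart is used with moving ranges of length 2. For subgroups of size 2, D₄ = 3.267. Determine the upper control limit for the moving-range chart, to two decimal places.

5.01

Moving ranges: 1.4, 1.3, 1.1, 1.6, 1.6, 1.0, 0.3, 1.5, 4.5, 2.4, 0.9, 0.8; M̄R̄ = 18.4000 / 12 = 1.5333
UCL_MR = D₄·M̄R̄ = 3.267 × 1.5333 = 5.0094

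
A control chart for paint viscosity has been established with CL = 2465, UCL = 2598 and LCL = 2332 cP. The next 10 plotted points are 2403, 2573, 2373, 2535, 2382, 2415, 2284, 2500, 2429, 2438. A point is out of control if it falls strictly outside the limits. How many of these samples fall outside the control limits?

Compare each point to [2332, 2598]: sample 7 = 2284 < LCL.

1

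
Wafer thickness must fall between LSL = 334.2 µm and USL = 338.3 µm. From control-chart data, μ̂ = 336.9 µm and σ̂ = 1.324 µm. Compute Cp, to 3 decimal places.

0.516

Cp = (USL − LSL) / (6σ̂) = (338.3 − 334.2) / (6 × 1.324) = 4.1000 / 7.9440 = 0.5161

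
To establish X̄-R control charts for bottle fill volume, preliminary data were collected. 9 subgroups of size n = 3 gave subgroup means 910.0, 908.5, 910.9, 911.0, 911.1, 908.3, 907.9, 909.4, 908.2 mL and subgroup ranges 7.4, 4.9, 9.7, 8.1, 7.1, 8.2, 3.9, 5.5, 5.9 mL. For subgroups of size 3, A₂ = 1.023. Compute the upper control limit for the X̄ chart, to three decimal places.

916.377

X̄̄ = (910.0 + 908.5 + 910.9 + 911.0 + 911.1 + 908.3 + 907.9 + 909.4 + 908.2) / 9 = 8185.3000 / 9 = 909.4778
R̄ = (7.4 + 4.9 + 9.7 + 8.1 + 7.1 + 8.2 + 3.9 + 5.5 + 5.9) / 9 = 60.7000 / 9 = 6.7444
UCL = X̄̄ + A₂·R̄ = 909.4778 + 1.023 × 6.7444 = 916.3773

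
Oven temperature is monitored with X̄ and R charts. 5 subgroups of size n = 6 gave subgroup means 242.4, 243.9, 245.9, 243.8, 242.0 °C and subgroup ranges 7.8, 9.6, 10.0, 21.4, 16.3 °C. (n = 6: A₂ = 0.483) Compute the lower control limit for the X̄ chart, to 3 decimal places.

237.311

X̄̄ = (242.4 + 243.9 + 245.9 + 243.8 + 242.0) / 5 = 1218.0000 / 5 = 243.6000
R̄ = (7.8 + 9.6 + 10.0 + 21.4 + 16.3) / 5 = 65.1000 / 5 = 13.0200
LCL = X̄̄ − A₂·R̄ = 243.6000 − 0.483 × 13.0200 = 237.3113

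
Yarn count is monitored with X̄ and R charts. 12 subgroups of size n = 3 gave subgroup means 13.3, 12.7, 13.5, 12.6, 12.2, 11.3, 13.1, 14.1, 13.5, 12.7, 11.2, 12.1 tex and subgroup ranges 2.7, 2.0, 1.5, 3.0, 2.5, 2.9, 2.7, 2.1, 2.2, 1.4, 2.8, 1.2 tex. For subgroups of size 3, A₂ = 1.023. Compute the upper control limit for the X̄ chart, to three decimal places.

X̄̄ = (13.3 + 12.7 + 13.5 + 12.6 + 12.2 + 11.3 + 13.1 + 14.1 + 13.5 + 12.7 + 11.2 + 12.1) / 12 = 152.3000 / 12 = 12.6917
R̄ = (2.7 + 2.0 + 1.5 + 3.0 + 2.5 + 2.9 + 2.7 + 2.1 + 2.2 + 1.4 + 2.8 + 1.2) / 12 = 27.0000 / 12 = 2.2500
UCL = X̄̄ + A₂·R̄ = 12.6917 + 1.023 × 2.2500 = 14.9934

14.993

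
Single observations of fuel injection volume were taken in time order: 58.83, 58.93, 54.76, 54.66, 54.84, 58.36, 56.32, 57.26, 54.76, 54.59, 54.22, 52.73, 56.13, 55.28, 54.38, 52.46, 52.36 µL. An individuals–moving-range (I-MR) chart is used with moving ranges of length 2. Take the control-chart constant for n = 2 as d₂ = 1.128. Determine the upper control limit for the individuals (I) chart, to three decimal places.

X̄ = (58.83 + 58.93 + 54.76 + 54.66 + 54.84 + 58.36 + 56.32 + 57.26 + 54.76 + 54.59 + 54.22 + 52.73 + 56.13 + 55.28 + 54.38 + 52.46 + 52.36) / 17 = 55.3453
Moving ranges: 0.10, 4.17, 0.10, 0.18, 3.52, 2.04, 0.94, 2.50, 0.17, 0.37, 1.49, 3.40, 0.85, 0.90, 1.92, 0.10; M̄R̄ = 22.7500 / 16 = 1.4219
UCL = X̄ + 3·M̄R̄/d₂ = 55.3453 + 3 × 1.4219 / 1.128 = 59.1269

59.127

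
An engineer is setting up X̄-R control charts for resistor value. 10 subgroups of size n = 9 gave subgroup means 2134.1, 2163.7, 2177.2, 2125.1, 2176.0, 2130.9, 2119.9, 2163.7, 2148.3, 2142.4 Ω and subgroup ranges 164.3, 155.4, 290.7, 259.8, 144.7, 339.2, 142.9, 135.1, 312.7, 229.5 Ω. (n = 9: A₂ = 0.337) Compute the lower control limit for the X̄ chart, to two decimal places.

2074.86

X̄̄ = (2134.1 + 2163.7 + 2177.2 + 2125.1 + 2176.0 + 2130.9 + 2119.9 + 2163.7 + 2148.3 + 2142.4) / 10 = 21481.3000 / 10 = 2148.1300
R̄ = (164.3 + 155.4 + 290.7 + 259.8 + 144.7 + 339.2 + 142.9 + 135.1 + 312.7 + 229.5) / 10 = 2174.3000 / 10 = 217.4300
LCL = X̄̄ − A₂·R̄ = 2148.1300 − 0.337 × 217.4300 = 2074.8561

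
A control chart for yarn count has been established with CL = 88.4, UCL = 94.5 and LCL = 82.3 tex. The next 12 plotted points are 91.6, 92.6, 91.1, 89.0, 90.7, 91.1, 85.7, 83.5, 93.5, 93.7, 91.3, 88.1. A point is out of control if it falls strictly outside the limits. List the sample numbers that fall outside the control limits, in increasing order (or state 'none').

none

All 12 points lie within [82.3, 94.5].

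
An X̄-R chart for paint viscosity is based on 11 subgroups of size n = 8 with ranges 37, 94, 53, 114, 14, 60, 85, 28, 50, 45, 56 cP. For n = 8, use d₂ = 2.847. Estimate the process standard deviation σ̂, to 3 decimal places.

R̄ = (37 + 94 + 53 + 114 + 14 + 60 + 85 + 28 + 50 + 45 + 56) / 11 = 57.8182
σ̂ = R̄ / d₂ = 57.8182 / 2.847 = 20.3085

20.308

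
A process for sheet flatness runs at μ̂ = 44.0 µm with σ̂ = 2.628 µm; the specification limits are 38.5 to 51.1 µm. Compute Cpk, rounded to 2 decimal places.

0.70

Cpu = (USL − μ̂) / (3σ̂) = (51.1 − 44.0) / (3 × 2.628) = 0.9006; Cpl = (μ̂ − LSL) / (3σ̂) = (44.0 − 38.5) / (3 × 2.628) = 0.6976; Cpk = min(Cpu, Cpl) = 0.6976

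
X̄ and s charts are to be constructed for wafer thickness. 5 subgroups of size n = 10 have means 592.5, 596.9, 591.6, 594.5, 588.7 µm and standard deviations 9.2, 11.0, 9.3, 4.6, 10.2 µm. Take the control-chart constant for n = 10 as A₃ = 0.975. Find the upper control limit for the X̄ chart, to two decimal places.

601.48

X̄̄ = (592.5 + 596.9 + 591.6 + 594.5 + 588.7) / 5 = 592.8400
s̄ = (9.2 + 11.0 + 9.3 + 4.6 + 10.2) / 5 = 8.8600
UCL = X̄̄ + A₃·s̄ = 592.8400 + 0.975 × 8.8600 = 601.4785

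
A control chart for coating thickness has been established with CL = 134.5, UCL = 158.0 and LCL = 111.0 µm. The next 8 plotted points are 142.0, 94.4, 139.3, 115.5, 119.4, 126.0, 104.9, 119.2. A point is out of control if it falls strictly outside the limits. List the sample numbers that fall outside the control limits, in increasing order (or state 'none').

2, 7

Compare each point to [111.0, 158.0]: sample 2 = 94.4 < LCL; sample 7 = 104.9 < LCL.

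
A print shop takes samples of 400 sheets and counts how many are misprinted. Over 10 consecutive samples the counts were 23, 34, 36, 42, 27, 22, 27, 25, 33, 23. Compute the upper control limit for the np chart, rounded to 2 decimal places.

44.81

p̄ = Σdᵢ / (k·n) = 292 / (10 × 400) = 0.07300
UCL = np̄ + 3·√(np̄(1−p̄)) = 29.2000 + 3 × √(29.2000×0.92700) = 29.2000 + 3 × 5.2027 = 44.8082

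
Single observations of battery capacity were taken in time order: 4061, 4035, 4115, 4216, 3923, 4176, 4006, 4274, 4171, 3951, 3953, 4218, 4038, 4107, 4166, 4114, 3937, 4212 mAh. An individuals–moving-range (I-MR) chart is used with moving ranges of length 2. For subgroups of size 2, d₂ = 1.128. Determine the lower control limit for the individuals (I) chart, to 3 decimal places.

X̄ = (4061 + 4035 + 4115 + 4216 + 3923 + 4176 + 4006 + 4274 + 4171 + 3951 + 3953 + 4218 + 4038 + 4107 + 4166 + 4114 + 3937 + 4212) / 18 = 4092.9444
Moving ranges: 26, 80, 101, 293, 253, 170, 268, 103, 220, 2, 265, 180, 69, 59, 52, 177, 275; M̄R̄ = 2593.0000 / 17 = 152.5294
LCL = X̄ − 3·M̄R̄/d₂ = 4092.9444 − 3 × 152.5294 / 1.128 = 3687.2811

3687.281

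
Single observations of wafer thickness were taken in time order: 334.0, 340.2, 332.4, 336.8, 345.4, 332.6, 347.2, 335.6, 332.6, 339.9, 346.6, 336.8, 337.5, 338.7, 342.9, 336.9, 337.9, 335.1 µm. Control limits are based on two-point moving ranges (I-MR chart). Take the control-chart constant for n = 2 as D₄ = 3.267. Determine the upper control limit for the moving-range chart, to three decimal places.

20.890

Moving ranges: 6.2, 7.8, 4.4, 8.6, 12.8, 14.6, 11.6, 3.0, 7.3, 6.7, 9.8, 0.7, 1.2, 4.2, 6.0, 1.0, 2.8; M̄R̄ = 108.7000 / 17 = 6.3941
UCL_MR = D₄·M̄R̄ = 3.267 × 6.3941 = 20.8896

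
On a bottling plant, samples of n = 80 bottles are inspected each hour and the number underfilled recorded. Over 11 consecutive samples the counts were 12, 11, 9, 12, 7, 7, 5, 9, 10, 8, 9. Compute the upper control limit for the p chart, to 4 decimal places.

p̄ = Σdᵢ / (k·n) = 99 / (11 × 80) = 0.11250
UCL = p̄ + 3·√(p̄(1−p̄)/n) = 0.11250 + 3 × √(0.11250×0.88750/80) = 0.11250 + 3 × 0.03533 = 0.21848

0.2185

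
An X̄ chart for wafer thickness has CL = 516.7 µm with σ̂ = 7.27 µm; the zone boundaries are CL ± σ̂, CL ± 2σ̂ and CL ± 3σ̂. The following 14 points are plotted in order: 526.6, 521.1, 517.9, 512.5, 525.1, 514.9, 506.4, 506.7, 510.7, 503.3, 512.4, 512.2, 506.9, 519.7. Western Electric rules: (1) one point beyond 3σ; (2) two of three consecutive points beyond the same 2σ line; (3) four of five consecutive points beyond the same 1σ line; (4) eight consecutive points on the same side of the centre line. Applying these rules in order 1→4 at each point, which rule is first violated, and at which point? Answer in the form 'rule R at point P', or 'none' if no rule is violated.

Zone of each point (C = within 1σ̂, B = 1σ̂–2σ̂, A = 2σ̂–3σ̂, * = beyond 3σ̂; sign = side of CL): 1:+B, 2:+C, 3:+C, 4:-C, 5:+B, 6:-C, 7:-B, 8:-B, 9:-C, 10:-B, 11:-C, 12:-C, 13:-B, 14:+C
Rule 4 (eight consecutive points on the same side of the centre line) is satisfied at point 13.

rule 4 at point 13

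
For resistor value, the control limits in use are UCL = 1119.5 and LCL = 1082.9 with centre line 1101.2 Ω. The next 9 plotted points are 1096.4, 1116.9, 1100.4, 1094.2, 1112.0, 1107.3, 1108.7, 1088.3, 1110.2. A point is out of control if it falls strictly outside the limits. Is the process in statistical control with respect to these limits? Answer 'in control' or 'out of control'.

All 9 points lie within [1082.9, 1119.5].

in control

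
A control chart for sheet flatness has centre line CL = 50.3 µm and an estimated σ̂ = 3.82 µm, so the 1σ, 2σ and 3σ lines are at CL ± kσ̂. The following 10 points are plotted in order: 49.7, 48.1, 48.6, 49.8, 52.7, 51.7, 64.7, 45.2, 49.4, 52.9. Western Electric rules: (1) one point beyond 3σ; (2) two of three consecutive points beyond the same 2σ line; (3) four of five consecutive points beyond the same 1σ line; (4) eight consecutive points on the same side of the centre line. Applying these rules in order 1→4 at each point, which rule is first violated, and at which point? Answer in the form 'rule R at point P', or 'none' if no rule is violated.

rule 1 at point 7

Zone of each point (C = within 1σ̂, B = 1σ̂–2σ̂, A = 2σ̂–3σ̂, * = beyond 3σ̂; sign = side of CL): 1:-C, 2:-C, 3:-C, 4:-C, 5:+C, 6:+C, 7:+*, 8:-B, 9:-C, 10:+C
Rule 1 (one point beyond the 3σ limits) is satisfied at point 7.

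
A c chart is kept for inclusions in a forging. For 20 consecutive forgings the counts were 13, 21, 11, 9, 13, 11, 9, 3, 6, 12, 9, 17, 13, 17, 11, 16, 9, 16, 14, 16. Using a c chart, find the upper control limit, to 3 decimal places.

22.821

c̄ = (13 + 21 + 11 + 9 + 13 + 11 + 9 + 3 + 6 + 12 + 9 + 17 + 13 + 17 + 11 + 16 + 9 + 16 + 14 + 16) / 20 = 246 / 20 = 12.3000
UCL = c̄ + 3√c̄ = 12.3000 + 3 × √12.3000 = 12.3000 + 3 × 3.5071 = 22.8214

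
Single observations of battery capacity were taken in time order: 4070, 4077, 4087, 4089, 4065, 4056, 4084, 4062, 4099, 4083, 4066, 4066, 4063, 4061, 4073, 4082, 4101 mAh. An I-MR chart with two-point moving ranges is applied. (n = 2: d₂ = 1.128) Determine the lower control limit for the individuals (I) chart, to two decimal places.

X̄ = (4070 + 4077 + 4087 + 4089 + 4065 + 4056 + 4084 + 4062 + 4099 + 4083 + 4066 + 4066 + 4063 + 4061 + 4073 + 4082 + 4101) / 17 = 4075.5294
Moving ranges: 7, 10, 2, 24, 9, 28, 22, 37, 16, 17, 0, 3, 2, 12, 9, 19; M̄R̄ = 217.0000 / 16 = 13.5625
LCL = X̄ − 3·M̄R̄/d₂ = 4075.5294 − 3 × 13.5625 / 1.128 = 4039.4589

4039.46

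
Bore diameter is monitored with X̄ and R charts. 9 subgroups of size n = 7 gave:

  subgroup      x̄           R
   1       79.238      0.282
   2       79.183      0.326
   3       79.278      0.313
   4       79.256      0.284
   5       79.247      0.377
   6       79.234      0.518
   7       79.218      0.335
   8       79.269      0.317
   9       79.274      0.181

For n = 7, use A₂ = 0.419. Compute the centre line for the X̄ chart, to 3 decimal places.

79.244

X̄̄ = (79.238 + 79.183 + 79.278 + 79.256 + 79.247 + 79.234 + 79.218 + 79.269 + 79.274) / 9 = 713.1970 / 9 = 79.2441
CL = X̄̄ = 79.2441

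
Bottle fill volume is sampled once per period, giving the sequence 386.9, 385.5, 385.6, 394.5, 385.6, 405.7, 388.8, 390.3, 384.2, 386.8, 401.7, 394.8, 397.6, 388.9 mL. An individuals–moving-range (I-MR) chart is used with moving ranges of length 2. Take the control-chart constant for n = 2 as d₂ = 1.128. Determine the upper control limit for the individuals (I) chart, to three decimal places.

411.624

X̄ = (386.9 + 385.5 + 385.6 + 394.5 + 385.6 + 405.7 + 388.8 + 390.3 + 384.2 + 386.8 + 401.7 + 394.8 + 397.6 + 388.9) / 14 = 391.2071
Moving ranges: 1.4, 0.1, 8.9, 8.9, 20.1, 16.9, 1.5, 6.1, 2.6, 14.9, 6.9, 2.8, 8.7; M̄R̄ = 99.8000 / 13 = 7.6769
UCL = X̄ + 3·M̄R̄/d₂ = 391.2071 + 3 × 7.6769 / 1.128 = 411.6245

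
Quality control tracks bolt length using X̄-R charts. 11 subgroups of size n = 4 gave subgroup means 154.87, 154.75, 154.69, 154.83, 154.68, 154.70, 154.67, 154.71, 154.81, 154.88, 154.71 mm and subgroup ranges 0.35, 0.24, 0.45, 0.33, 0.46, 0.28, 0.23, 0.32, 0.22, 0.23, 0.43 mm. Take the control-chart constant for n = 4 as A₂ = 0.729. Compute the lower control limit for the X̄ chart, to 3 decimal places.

X̄̄ = (154.87 + 154.75 + 154.69 + 154.83 + 154.68 + 154.70 + 154.67 + 154.71 + 154.81 + 154.88 + 154.71) / 11 = 1702.3000 / 11 = 154.7545
R̄ = (0.35 + 0.24 + 0.45 + 0.33 + 0.46 + 0.28 + 0.23 + 0.32 + 0.22 + 0.23 + 0.43) / 11 = 3.5400 / 11 = 0.3218
LCL = X̄̄ − A₂·R̄ = 154.7545 − 0.729 × 0.3218 = 154.5199

154.520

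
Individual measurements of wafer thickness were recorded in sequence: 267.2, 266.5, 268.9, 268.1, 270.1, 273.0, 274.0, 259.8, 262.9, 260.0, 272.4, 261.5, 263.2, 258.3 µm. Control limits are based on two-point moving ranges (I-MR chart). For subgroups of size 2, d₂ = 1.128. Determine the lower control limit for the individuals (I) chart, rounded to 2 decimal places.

X̄ = (267.2 + 266.5 + 268.9 + 268.1 + 270.1 + 273.0 + 274.0 + 259.8 + 262.9 + 260.0 + 272.4 + 261.5 + 263.2 + 258.3) / 14 = 266.1357
Moving ranges: 0.7, 2.4, 0.8, 2.0, 2.9, 1.0, 14.2, 3.1, 2.9, 12.4, 10.9, 1.7, 4.9; M̄R̄ = 59.9000 / 13 = 4.6077
LCL = X̄ − 3·M̄R̄/d₂ = 266.1357 − 3 × 4.6077 / 1.128 = 253.8812

253.88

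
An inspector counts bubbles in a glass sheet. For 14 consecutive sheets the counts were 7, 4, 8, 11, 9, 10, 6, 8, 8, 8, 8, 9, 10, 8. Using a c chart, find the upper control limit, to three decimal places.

c̄ = (7 + 4 + 8 + 11 + 9 + 10 + 6 + 8 + 8 + 8 + 8 + 9 + 10 + 8) / 14 = 114 / 14 = 8.1429
UCL = c̄ + 3√c̄ = 8.1429 + 3 × √8.1429 = 8.1429 + 3 × 2.8536 = 16.7036

16.704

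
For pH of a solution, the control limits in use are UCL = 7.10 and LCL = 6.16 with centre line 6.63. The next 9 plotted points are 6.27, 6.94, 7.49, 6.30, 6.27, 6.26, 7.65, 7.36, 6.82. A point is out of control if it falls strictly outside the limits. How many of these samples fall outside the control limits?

3

Compare each point to [6.16, 7.10]: sample 3 = 7.49 > UCL; sample 7 = 7.65 > UCL; sample 8 = 7.36 > UCL.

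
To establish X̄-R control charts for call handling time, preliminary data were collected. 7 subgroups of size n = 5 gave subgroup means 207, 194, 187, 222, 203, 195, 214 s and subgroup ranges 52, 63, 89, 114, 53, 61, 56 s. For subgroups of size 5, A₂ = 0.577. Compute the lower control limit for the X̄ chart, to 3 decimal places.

162.918

X̄̄ = (207 + 194 + 187 + 222 + 203 + 195 + 214) / 7 = 1422.0000 / 7 = 203.1429
R̄ = (52 + 63 + 89 + 114 + 53 + 61 + 56) / 7 = 488.0000 / 7 = 69.7143
LCL = X̄̄ − A₂·R̄ = 203.1429 − 0.577 × 69.7143 = 162.9177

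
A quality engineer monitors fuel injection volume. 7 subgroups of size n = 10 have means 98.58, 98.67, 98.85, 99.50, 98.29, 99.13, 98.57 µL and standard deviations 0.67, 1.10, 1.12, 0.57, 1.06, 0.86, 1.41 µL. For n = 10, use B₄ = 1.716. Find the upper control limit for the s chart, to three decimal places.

s̄ = (0.67 + 1.10 + 1.12 + 0.57 + 1.06 + 0.86 + 1.41) / 7 = 0.9700
UCL_s = B₄·s̄ = 1.716 × 0.9700 = 1.6645

1.665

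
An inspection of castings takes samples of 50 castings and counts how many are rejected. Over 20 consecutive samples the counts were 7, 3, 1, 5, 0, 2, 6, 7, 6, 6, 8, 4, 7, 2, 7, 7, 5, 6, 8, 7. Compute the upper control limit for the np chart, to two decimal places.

p̄ = Σdᵢ / (k·n) = 104 / (20 × 50) = 0.10400
UCL = np̄ + 3·√(np̄(1−p̄)) = 5.2000 + 3 × √(5.2000×0.89600) = 5.2000 + 3 × 2.1585 = 11.6756

11.68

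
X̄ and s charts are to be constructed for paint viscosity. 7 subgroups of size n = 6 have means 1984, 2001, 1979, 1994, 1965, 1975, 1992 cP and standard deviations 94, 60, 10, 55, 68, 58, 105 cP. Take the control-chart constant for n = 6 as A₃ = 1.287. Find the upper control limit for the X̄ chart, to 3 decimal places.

2067.021

X̄̄ = (1984 + 2001 + 1979 + 1994 + 1965 + 1975 + 1992) / 7 = 1984.2857
s̄ = (94 + 60 + 10 + 55 + 68 + 58 + 105) / 7 = 64.2857
UCL = X̄̄ + A₃·s̄ = 1984.2857 + 1.287 × 64.2857 = 2067.0214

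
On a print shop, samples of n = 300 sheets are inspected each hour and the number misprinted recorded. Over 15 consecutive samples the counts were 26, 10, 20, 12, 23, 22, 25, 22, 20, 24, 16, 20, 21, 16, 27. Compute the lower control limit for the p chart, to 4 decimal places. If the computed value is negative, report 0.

p̄ = Σdᵢ / (k·n) = 304 / (15 × 300) = 0.06756
LCL = p̄ − 3·√(p̄(1−p̄)/n) = 0.06756 − 3 × 0.01449 = 0.02408

0.0241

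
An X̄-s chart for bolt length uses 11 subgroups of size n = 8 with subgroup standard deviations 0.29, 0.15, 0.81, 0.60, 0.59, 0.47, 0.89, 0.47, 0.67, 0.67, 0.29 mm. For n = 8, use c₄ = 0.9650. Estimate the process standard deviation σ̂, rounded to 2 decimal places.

0.56

s̄ = (0.29 + 0.15 + 0.81 + 0.60 + 0.59 + 0.47 + 0.89 + 0.47 + 0.67 + 0.67 + 0.29) / 11 = 0.5364
σ̂ = s̄ / c₄ = 0.5364 / 0.9650 = 0.5558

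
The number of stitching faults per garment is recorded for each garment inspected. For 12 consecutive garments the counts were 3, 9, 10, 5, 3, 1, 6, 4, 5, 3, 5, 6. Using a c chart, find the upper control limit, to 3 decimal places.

11.708

c̄ = (3 + 9 + 10 + 5 + 3 + 1 + 6 + 4 + 5 + 3 + 5 + 6) / 12 = 60 / 12 = 5.0000
UCL = c̄ + 3√c̄ = 5.0000 + 3 × √5.0000 = 5.0000 + 3 × 2.2361 = 11.7082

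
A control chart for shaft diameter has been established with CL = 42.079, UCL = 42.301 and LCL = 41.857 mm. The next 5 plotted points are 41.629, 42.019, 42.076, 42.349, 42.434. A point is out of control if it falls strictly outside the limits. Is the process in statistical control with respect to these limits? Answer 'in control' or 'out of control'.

Compare each point to [41.857, 42.301]: sample 1 = 41.629 < LCL; sample 4 = 42.349 > UCL; sample 5 = 42.434 > UCL.

out of control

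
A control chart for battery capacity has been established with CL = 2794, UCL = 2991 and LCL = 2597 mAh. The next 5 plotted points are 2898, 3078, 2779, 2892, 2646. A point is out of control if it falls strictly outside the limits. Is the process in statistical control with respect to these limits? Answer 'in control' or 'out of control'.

Compare each point to [2597, 2991]: sample 2 = 3078 > UCL.

out of control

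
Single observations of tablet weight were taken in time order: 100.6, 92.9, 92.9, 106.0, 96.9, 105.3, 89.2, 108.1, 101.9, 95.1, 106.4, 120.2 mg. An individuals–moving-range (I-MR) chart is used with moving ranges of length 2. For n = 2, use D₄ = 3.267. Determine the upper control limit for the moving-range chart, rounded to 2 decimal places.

33.09

Moving ranges: 7.7, 0.0, 13.1, 9.1, 8.4, 16.1, 18.9, 6.2, 6.8, 11.3, 13.8; M̄R̄ = 111.4000 / 11 = 10.1273
UCL_MR = D₄·M̄R̄ = 3.267 × 10.1273 = 33.0858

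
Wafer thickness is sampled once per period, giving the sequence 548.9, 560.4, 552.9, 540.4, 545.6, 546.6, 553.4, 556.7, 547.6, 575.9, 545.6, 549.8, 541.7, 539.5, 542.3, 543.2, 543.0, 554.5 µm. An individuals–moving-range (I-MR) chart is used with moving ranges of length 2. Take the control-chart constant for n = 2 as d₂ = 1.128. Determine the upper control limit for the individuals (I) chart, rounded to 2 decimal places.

572.08

X̄ = (548.9 + 560.4 + 552.9 + 540.4 + 545.6 + 546.6 + 553.4 + 556.7 + 547.6 + 575.9 + 545.6 + 549.8 + 541.7 + 539.5 + 542.3 + 543.2 + 543.0 + 554.5) / 18 = 549.3333
Moving ranges: 11.5, 7.5, 12.5, 5.2, 1.0, 6.8, 3.3, 9.1, 28.3, 30.3, 4.2, 8.1, 2.2, 2.8, 0.9, 0.2, 11.5; M̄R̄ = 145.4000 / 17 = 8.5529
UCL = X̄ + 3·M̄R̄/d₂ = 549.3333 + 3 × 8.5529 / 1.128 = 572.0805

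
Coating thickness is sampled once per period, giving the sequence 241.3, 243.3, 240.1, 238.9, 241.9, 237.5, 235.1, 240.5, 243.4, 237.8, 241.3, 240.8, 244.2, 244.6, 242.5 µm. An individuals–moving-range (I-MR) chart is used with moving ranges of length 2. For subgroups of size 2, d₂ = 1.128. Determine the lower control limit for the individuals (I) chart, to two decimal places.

X̄ = (241.3 + 243.3 + 240.1 + 238.9 + 241.9 + 237.5 + 235.1 + 240.5 + 243.4 + 237.8 + 241.3 + 240.8 + 244.2 + 244.6 + 242.5) / 15 = 240.8800
Moving ranges: 2.0, 3.2, 1.2, 3.0, 4.4, 2.4, 5.4, 2.9, 5.6, 3.5, 0.5, 3.4, 0.4, 2.1; M̄R̄ = 40.0000 / 14 = 2.8571
LCL = X̄ − 3·M̄R̄/d₂ = 240.8800 − 3 × 2.8571 / 1.128 = 233.2812

233.28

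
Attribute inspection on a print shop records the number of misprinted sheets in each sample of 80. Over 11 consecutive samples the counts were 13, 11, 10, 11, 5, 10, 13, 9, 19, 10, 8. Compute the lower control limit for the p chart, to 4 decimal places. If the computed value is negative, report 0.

p̄ = Σdᵢ / (k·n) = 119 / (11 × 80) = 0.13523
LCL = p̄ − 3·√(p̄(1−p̄)/n) = 0.13523 − 3 × 0.03823 = 0.02053

0.0205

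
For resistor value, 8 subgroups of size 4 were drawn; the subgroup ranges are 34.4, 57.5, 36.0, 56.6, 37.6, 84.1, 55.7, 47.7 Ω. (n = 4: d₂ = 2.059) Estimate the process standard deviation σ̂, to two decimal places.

R̄ = (34.4 + 57.5 + 36.0 + 56.6 + 37.6 + 84.1 + 55.7 + 47.7) / 8 = 51.2000
σ̂ = R̄ / d₂ = 51.2000 / 2.059 = 24.8664

24.87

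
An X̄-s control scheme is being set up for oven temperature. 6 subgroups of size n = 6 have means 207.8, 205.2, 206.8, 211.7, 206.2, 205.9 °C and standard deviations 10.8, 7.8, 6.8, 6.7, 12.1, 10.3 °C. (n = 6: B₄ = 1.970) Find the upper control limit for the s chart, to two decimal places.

s̄ = (10.8 + 7.8 + 6.8 + 6.7 + 12.1 + 10.3) / 6 = 9.0833
UCL_s = B₄·s̄ = 1.970 × 9.0833 = 17.8942

17.89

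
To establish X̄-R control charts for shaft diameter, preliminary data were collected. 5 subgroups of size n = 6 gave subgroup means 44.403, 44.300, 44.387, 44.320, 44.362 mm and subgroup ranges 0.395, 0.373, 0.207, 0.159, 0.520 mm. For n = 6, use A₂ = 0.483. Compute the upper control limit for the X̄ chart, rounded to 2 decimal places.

X̄̄ = (44.403 + 44.300 + 44.387 + 44.320 + 44.362) / 5 = 221.7720 / 5 = 44.3544
R̄ = (0.395 + 0.373 + 0.207 + 0.159 + 0.520) / 5 = 1.6540 / 5 = 0.3308
UCL = X̄̄ + A₂·R̄ = 44.3544 + 0.483 × 0.3308 = 44.5142

44.51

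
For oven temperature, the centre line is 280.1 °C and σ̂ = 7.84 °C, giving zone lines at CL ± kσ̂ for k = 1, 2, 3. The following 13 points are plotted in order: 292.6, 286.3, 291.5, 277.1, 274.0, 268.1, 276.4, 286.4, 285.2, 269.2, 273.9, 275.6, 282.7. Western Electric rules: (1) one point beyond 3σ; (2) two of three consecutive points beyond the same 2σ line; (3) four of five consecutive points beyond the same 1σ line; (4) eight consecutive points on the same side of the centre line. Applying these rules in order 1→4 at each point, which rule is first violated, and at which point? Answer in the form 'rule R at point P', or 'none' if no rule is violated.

Zone of each point (C = within 1σ̂, B = 1σ̂–2σ̂, A = 2σ̂–3σ̂, * = beyond 3σ̂; sign = side of CL): 1:+B, 2:+C, 3:+B, 4:-C, 5:-C, 6:-B, 7:-C, 8:+C, 9:+C, 10:-B, 11:-C, 12:-C, 13:+C
No rule fires across all 13 points.

none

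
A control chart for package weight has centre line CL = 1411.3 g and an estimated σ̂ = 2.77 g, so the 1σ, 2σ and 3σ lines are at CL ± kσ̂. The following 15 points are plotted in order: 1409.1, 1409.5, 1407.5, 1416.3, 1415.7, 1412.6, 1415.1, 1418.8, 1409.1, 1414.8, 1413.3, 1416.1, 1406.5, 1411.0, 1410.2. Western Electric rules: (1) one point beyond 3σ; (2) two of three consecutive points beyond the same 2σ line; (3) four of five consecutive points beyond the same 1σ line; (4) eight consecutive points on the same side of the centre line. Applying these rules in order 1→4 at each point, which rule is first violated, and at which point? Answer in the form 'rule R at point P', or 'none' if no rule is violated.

Zone of each point (C = within 1σ̂, B = 1σ̂–2σ̂, A = 2σ̂–3σ̂, * = beyond 3σ̂; sign = side of CL): 1:-C, 2:-C, 3:-B, 4:+B, 5:+B, 6:+C, 7:+B, 8:+A, 9:-C, 10:+B, 11:+C, 12:+B, 13:-B, 14:-C, 15:-C
Rule 3 (four of five consecutive points beyond the same 1σ limit) is satisfied at point 8.

rule 3 at point 8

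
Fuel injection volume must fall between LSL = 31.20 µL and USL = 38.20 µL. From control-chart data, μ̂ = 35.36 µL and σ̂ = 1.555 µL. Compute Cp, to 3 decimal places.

0.750

Cp = (USL − LSL) / (6σ̂) = (38.20 − 31.20) / (6 × 1.555) = 7.0000 / 9.3300 = 0.7503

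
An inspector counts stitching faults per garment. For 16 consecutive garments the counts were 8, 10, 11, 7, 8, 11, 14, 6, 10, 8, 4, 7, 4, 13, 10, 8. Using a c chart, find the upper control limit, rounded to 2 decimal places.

c̄ = (8 + 10 + 11 + 7 + 8 + 11 + 14 + 6 + 10 + 8 + 4 + 7 + 4 + 13 + 10 + 8) / 16 = 139 / 16 = 8.6875
UCL = c̄ + 3√c̄ = 8.6875 + 3 × √8.6875 = 8.6875 + 3 × 2.9475 = 17.5299

17.53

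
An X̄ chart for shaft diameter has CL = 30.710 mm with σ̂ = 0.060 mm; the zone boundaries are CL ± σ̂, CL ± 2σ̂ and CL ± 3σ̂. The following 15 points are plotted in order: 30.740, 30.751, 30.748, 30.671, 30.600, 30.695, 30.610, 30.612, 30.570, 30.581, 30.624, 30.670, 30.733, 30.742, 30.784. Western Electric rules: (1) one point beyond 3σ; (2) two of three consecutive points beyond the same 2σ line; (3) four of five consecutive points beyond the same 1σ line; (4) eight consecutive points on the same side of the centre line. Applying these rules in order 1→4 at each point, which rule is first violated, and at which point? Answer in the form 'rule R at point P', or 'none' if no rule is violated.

rule 3 at point 9

Zone of each point (C = within 1σ̂, B = 1σ̂–2σ̂, A = 2σ̂–3σ̂, * = beyond 3σ̂; sign = side of CL): 1:+C, 2:+C, 3:+C, 4:-C, 5:-B, 6:-C, 7:-B, 8:-B, 9:-A, 10:-A, 11:-B, 12:-C, 13:+C, 14:+C, 15:+B
Rule 3 (four of five consecutive points beyond the same 1σ limit) is satisfied at point 9.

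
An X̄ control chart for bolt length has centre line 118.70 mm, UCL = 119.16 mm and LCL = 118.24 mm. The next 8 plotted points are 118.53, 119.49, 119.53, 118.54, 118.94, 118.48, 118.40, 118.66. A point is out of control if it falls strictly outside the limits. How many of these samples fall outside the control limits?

Compare each point to [118.24, 119.16]: sample 2 = 119.49 > UCL; sample 3 = 119.53 > UCL.

2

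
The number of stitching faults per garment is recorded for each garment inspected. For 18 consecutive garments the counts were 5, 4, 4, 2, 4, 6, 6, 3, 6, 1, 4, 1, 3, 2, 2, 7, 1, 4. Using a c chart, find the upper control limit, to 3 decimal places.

c̄ = (5 + 4 + 4 + 2 + 4 + 6 + 6 + 3 + 6 + 1 + 4 + 1 + 3 + 2 + 2 + 7 + 1 + 4) / 18 = 65 / 18 = 3.6111
UCL = c̄ + 3√c̄ = 3.6111 + 3 × √3.6111 = 3.6111 + 3 × 1.9003 = 9.3120

9.312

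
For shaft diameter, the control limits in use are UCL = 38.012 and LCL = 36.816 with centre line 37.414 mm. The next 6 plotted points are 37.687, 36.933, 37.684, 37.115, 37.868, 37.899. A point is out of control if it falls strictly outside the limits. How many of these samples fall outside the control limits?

All 6 points lie within [36.816, 38.012].

0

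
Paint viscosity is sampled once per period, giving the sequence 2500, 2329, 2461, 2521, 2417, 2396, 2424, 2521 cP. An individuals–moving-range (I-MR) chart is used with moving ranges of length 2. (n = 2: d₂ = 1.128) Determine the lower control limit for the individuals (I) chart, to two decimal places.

X̄ = (2500 + 2329 + 2461 + 2521 + 2417 + 2396 + 2424 + 2521) / 8 = 2446.1250
Moving ranges: 171, 132, 60, 104, 21, 28, 97; M̄R̄ = 613.0000 / 7 = 87.5714
LCL = X̄ − 3·M̄R̄/d₂ = 2446.1250 − 3 × 87.5714 / 1.128 = 2213.2223

2213.22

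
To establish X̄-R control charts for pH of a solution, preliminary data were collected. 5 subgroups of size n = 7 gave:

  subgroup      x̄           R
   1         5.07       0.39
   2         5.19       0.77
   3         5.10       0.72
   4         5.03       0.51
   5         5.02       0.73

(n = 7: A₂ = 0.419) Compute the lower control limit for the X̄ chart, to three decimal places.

X̄̄ = (5.07 + 5.19 + 5.10 + 5.03 + 5.02) / 5 = 25.4100 / 5 = 5.0820
R̄ = (0.39 + 0.77 + 0.72 + 0.51 + 0.73) / 5 = 3.1200 / 5 = 0.6240
LCL = X̄̄ − A₂·R̄ = 5.0820 − 0.419 × 0.6240 = 4.8205

4.821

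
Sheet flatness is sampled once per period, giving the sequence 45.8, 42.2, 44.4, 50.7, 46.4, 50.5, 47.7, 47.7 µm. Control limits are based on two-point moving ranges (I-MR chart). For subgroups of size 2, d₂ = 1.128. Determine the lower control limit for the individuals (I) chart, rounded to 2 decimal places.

X̄ = (45.8 + 42.2 + 44.4 + 50.7 + 46.4 + 50.5 + 47.7 + 47.7) / 8 = 46.9250
Moving ranges: 3.6, 2.2, 6.3, 4.3, 4.1, 2.8, 0.0; M̄R̄ = 23.3000 / 7 = 3.3286
LCL = X̄ − 3·M̄R̄/d₂ = 46.9250 − 3 × 3.3286 / 1.128 = 38.0724

38.07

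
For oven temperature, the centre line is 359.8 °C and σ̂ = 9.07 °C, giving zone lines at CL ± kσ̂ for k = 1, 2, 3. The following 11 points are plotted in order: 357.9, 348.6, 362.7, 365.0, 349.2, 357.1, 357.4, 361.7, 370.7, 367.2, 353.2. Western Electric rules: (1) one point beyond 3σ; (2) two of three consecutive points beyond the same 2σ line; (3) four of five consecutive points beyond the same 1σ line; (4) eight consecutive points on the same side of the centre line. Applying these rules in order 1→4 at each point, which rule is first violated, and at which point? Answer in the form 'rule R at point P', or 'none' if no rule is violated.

none

Zone of each point (C = within 1σ̂, B = 1σ̂–2σ̂, A = 2σ̂–3σ̂, * = beyond 3σ̂; sign = side of CL): 1:-C, 2:-B, 3:+C, 4:+C, 5:-B, 6:-C, 7:-C, 8:+C, 9:+B, 10:+C, 11:-C
No rule fires across all 11 points.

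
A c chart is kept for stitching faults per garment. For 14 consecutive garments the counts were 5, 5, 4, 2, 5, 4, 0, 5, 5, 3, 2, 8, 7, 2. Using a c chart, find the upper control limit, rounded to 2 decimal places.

c̄ = (5 + 5 + 4 + 2 + 5 + 4 + 0 + 5 + 5 + 3 + 2 + 8 + 7 + 2) / 14 = 57 / 14 = 4.0714
UCL = c̄ + 3√c̄ = 4.0714 + 3 × √4.0714 = 4.0714 + 3 × 2.0178 = 10.1248

10.12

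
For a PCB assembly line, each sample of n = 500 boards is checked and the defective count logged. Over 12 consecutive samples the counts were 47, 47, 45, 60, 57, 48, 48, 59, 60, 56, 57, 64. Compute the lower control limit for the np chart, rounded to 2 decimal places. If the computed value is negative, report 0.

33.18

p̄ = Σdᵢ / (k·n) = 648 / (12 × 500) = 0.10800
LCL = np̄ − 3·√(np̄(1−p̄)) = 54.0000 − 3 × 6.9403 = 33.1790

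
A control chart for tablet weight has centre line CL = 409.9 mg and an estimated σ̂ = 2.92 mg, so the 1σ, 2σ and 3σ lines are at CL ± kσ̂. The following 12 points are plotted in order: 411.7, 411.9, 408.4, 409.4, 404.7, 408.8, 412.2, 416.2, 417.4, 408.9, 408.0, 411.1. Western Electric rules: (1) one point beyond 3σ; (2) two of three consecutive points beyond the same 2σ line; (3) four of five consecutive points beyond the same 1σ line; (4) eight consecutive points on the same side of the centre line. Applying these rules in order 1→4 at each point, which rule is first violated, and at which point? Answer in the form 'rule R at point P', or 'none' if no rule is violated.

rule 2 at point 9

Zone of each point (C = within 1σ̂, B = 1σ̂–2σ̂, A = 2σ̂–3σ̂, * = beyond 3σ̂; sign = side of CL): 1:+C, 2:+C, 3:-C, 4:-C, 5:-B, 6:-C, 7:+C, 8:+A, 9:+A, 10:-C, 11:-C, 12:+C
Rule 2 (two of three consecutive points beyond the same 2σ limit) is satisfied at point 9.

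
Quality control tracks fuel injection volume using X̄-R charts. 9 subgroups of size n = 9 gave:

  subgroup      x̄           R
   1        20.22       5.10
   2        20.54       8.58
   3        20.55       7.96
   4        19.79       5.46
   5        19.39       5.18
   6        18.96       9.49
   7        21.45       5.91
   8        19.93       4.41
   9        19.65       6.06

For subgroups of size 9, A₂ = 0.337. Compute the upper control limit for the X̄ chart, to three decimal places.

X̄̄ = (20.22 + 20.54 + 20.55 + 19.79 + 19.39 + 18.96 + 21.45 + 19.93 + 19.65) / 9 = 180.4800 / 9 = 20.0533
R̄ = (5.10 + 8.58 + 7.96 + 5.46 + 5.18 + 9.49 + 5.91 + 4.41 + 6.06) / 9 = 58.1500 / 9 = 6.4611
UCL = X̄̄ + A₂·R̄ = 20.0533 + 0.337 × 6.4611 = 22.2307

22.231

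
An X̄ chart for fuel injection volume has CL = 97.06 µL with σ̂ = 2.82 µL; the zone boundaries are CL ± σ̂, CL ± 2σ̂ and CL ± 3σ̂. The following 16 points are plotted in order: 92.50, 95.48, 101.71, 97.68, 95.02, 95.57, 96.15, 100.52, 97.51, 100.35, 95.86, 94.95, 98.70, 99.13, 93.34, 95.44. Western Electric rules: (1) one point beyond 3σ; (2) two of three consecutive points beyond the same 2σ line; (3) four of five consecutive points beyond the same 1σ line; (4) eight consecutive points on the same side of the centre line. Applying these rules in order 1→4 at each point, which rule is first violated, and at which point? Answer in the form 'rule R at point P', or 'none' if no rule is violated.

none

Zone of each point (C = within 1σ̂, B = 1σ̂–2σ̂, A = 2σ̂–3σ̂, * = beyond 3σ̂; sign = side of CL): 1:-B, 2:-C, 3:+B, 4:+C, 5:-C, 6:-C, 7:-C, 8:+B, 9:+C, 10:+B, 11:-C, 12:-C, 13:+C, 14:+C, 15:-B, 16:-C
No rule fires across all 16 points.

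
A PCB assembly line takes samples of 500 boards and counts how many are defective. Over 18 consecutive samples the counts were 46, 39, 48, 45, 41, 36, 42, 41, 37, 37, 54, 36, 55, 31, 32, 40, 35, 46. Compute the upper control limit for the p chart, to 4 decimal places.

0.1192

p̄ = Σdᵢ / (k·n) = 741 / (18 × 500) = 0.08233
UCL = p̄ + 3·√(p̄(1−p̄)/n) = 0.08233 + 3 × √(0.08233×0.91767/500) = 0.08233 + 3 × 0.01229 = 0.11921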